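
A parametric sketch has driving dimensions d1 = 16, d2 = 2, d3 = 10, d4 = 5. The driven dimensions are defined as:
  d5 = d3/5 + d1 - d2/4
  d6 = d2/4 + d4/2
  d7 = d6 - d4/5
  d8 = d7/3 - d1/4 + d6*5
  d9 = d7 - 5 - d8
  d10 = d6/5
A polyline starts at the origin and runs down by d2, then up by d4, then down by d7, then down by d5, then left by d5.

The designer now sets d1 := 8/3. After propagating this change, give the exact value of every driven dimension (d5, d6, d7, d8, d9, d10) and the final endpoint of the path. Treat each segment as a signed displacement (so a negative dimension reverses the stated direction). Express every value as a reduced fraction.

d5 = 25/6
d6 = 3
d7 = 2
d8 = 15
d9 = -18
d10 = 3/5
endpoint = (-25/6, -19/6)

Apply edit: d1 := 8/3
  d5 = d3/5 + d1 - d2/4 = 25/6
  d6 = d2/4 + d4/2 = 3
  d7 = d6 - d4/5 = 2
  d8 = d7/3 - d1/4 + d6*5 = 15
  d9 = d7 - 5 - d8 = -18
  d10 = d6/5 = 3/5
Walk from origin (0, 0):
  seg 1: down by d2 = 2 → (0, -2)
  seg 2: up by d4 = 5 → (0, 3)
  seg 3: down by d7 = 2 → (0, 1)
  seg 4: down by d5 = 25/6 → (0, -19/6)
  seg 5: left by d5 = 25/6 → (-25/6, -19/6)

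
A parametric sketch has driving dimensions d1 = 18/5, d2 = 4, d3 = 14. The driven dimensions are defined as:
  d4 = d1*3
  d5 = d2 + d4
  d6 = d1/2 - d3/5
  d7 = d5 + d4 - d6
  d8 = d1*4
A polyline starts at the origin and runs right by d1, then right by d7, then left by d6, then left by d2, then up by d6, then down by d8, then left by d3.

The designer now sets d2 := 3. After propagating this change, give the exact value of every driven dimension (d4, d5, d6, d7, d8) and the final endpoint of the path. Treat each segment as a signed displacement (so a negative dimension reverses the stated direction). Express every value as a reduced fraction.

d4 = 54/5
d5 = 69/5
d6 = -1
d7 = 128/5
d8 = 72/5
endpoint = (66/5, -77/5)

Apply edit: d2 := 3
  d4 = d1*3 = 54/5
  d5 = d2 + d4 = 69/5
  d6 = d1/2 - d3/5 = -1
  d7 = d5 + d4 - d6 = 128/5
  d8 = d1*4 = 72/5
Walk from origin (0, 0):
  seg 1: right by d1 = 18/5 → (18/5, 0)
  seg 2: right by d7 = 128/5 → (146/5, 0)
  seg 3: left by d6 = -1 → (151/5, 0)
  seg 4: left by d2 = 3 → (136/5, 0)
  seg 5: up by d6 = -1 → (136/5, -1)
  seg 6: down by d8 = 72/5 → (136/5, -77/5)
  seg 7: left by d3 = 14 → (66/5, -77/5)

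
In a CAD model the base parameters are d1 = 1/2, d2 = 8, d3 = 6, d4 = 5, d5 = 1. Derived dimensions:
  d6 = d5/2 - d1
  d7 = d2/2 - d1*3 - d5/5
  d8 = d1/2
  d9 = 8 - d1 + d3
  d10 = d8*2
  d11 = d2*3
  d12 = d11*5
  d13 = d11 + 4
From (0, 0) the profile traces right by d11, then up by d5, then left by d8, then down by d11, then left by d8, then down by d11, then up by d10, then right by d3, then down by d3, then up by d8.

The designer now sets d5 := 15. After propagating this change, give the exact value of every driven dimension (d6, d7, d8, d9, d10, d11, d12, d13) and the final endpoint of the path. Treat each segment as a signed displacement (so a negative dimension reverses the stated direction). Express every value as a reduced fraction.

Apply edit: d5 := 15
  d6 = d5/2 - d1 = 7
  d7 = d2/2 - d1*3 - d5/5 = -1/2
  d8 = d1/2 = 1/4
  d9 = 8 - d1 + d3 = 27/2
  d10 = d8*2 = 1/2
  d11 = d2*3 = 24
  d12 = d11*5 = 120
  d13 = d11 + 4 = 28
Walk from origin (0, 0):
  seg 1: right by d11 = 24 → (24, 0)
  seg 2: up by d5 = 15 → (24, 15)
  seg 3: left by d8 = 1/4 → (95/4, 15)
  seg 4: down by d11 = 24 → (95/4, -9)
  seg 5: left by d8 = 1/4 → (47/2, -9)
  seg 6: down by d11 = 24 → (47/2, -33)
  seg 7: up by d10 = 1/2 → (47/2, -65/2)
  seg 8: right by d3 = 6 → (59/2, -65/2)
  seg 9: down by d3 = 6 → (59/2, -77/2)
  seg 10: up by d8 = 1/4 → (59/2, -153/4)

d6 = 7
d7 = -1/2
d8 = 1/4
d9 = 27/2
d10 = 1/2
d11 = 24
d12 = 120
d13 = 28
endpoint = (59/2, -153/4)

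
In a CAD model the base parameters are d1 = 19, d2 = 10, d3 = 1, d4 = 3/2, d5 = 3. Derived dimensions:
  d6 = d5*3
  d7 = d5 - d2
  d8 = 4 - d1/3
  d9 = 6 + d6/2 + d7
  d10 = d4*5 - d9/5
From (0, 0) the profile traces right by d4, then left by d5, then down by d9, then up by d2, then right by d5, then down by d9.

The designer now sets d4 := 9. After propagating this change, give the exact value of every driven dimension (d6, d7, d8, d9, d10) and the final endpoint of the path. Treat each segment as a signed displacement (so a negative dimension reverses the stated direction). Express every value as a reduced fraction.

Apply edit: d4 := 9
  d6 = d5*3 = 9
  d7 = d5 - d2 = -7
  d8 = 4 - d1/3 = -7/3
  d9 = 6 + d6/2 + d7 = 7/2
  d10 = d4*5 - d9/5 = 443/10
Walk from origin (0, 0):
  seg 1: right by d4 = 9 → (9, 0)
  seg 2: left by d5 = 3 → (6, 0)
  seg 3: down by d9 = 7/2 → (6, -7/2)
  seg 4: up by d2 = 10 → (6, 13/2)
  seg 5: right by d5 = 3 → (9, 13/2)
  seg 6: down by d9 = 7/2 → (9, 3)

d6 = 9
d7 = -7
d8 = -7/3
d9 = 7/2
d10 = 443/10
endpoint = (9, 3)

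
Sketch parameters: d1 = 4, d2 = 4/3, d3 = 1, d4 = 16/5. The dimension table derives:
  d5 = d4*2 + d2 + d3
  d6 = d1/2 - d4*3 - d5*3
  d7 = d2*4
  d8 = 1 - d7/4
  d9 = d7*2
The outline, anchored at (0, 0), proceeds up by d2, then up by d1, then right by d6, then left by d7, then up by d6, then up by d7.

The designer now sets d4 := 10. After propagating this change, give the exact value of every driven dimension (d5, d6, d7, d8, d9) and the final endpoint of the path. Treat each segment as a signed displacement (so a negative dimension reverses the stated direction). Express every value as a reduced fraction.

d5 = 67/3
d6 = -95
d7 = 16/3
d8 = -1/3
d9 = 32/3
endpoint = (-301/3, -253/3)

Apply edit: d4 := 10
  d5 = d4*2 + d2 + d3 = 67/3
  d6 = d1/2 - d4*3 - d5*3 = -95
  d7 = d2*4 = 16/3
  d8 = 1 - d7/4 = -1/3
  d9 = d7*2 = 32/3
Walk from origin (0, 0):
  seg 1: up by d2 = 4/3 → (0, 4/3)
  seg 2: up by d1 = 4 → (0, 16/3)
  seg 3: right by d6 = -95 → (-95, 16/3)
  seg 4: left by d7 = 16/3 → (-301/3, 16/3)
  seg 5: up by d6 = -95 → (-301/3, -269/3)
  seg 6: up by d7 = 16/3 → (-301/3, -253/3)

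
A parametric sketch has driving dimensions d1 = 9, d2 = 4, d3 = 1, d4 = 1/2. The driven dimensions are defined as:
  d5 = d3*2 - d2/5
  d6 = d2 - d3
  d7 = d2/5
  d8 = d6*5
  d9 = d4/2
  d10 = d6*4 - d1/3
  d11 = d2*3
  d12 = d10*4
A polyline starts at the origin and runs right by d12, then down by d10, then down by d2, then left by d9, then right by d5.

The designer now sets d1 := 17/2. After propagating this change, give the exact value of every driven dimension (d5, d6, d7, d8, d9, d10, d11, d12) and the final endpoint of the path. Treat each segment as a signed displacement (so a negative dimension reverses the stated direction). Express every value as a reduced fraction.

d5 = 6/5
d6 = 3
d7 = 4/5
d8 = 15
d9 = 1/4
d10 = 55/6
d11 = 12
d12 = 110/3
endpoint = (2257/60, -79/6)

Apply edit: d1 := 17/2
  d5 = d3*2 - d2/5 = 6/5
  d6 = d2 - d3 = 3
  d7 = d2/5 = 4/5
  d8 = d6*5 = 15
  d9 = d4/2 = 1/4
  d10 = d6*4 - d1/3 = 55/6
  d11 = d2*3 = 12
  d12 = d10*4 = 110/3
Walk from origin (0, 0):
  seg 1: right by d12 = 110/3 → (110/3, 0)
  seg 2: down by d10 = 55/6 → (110/3, -55/6)
  seg 3: down by d2 = 4 → (110/3, -79/6)
  seg 4: left by d9 = 1/4 → (437/12, -79/6)
  seg 5: right by d5 = 6/5 → (2257/60, -79/6)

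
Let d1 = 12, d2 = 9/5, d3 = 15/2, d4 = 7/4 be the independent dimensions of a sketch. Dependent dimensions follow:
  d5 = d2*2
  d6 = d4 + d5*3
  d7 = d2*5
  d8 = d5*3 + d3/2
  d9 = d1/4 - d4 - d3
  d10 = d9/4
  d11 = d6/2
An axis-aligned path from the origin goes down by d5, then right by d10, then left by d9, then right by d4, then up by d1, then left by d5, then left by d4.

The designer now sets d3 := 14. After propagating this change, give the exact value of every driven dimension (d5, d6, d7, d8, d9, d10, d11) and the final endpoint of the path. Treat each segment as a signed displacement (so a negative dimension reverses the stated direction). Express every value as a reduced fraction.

d5 = 18/5
d6 = 251/20
d7 = 9
d8 = 89/5
d9 = -51/4
d10 = -51/16
d11 = 251/40
endpoint = (477/80, 42/5)

Apply edit: d3 := 14
  d5 = d2*2 = 18/5
  d6 = d4 + d5*3 = 251/20
  d7 = d2*5 = 9
  d8 = d5*3 + d3/2 = 89/5
  d9 = d1/4 - d4 - d3 = -51/4
  d10 = d9/4 = -51/16
  d11 = d6/2 = 251/40
Walk from origin (0, 0):
  seg 1: down by d5 = 18/5 → (0, -18/5)
  seg 2: right by d10 = -51/16 → (-51/16, -18/5)
  seg 3: left by d9 = -51/4 → (153/16, -18/5)
  seg 4: right by d4 = 7/4 → (181/16, -18/5)
  seg 5: up by d1 = 12 → (181/16, 42/5)
  seg 6: left by d5 = 18/5 → (617/80, 42/5)
  seg 7: left by d4 = 7/4 → (477/80, 42/5)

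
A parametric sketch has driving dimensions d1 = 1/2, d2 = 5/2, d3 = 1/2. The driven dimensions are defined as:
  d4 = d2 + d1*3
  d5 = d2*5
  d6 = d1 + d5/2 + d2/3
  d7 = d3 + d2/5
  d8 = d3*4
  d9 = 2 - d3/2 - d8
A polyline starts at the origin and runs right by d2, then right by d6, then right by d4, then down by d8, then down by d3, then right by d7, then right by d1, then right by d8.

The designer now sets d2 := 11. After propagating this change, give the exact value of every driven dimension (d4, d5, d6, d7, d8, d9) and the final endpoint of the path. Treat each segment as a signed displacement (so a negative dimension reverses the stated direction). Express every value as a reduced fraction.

Apply edit: d2 := 11
  d4 = d2 + d1*3 = 25/2
  d5 = d2*5 = 55
  d6 = d1 + d5/2 + d2/3 = 95/3
  d7 = d3 + d2/5 = 27/10
  d8 = d3*4 = 2
  d9 = 2 - d3/2 - d8 = -1/4
Walk from origin (0, 0):
  seg 1: right by d2 = 11 → (11, 0)
  seg 2: right by d6 = 95/3 → (128/3, 0)
  seg 3: right by d4 = 25/2 → (331/6, 0)
  seg 4: down by d8 = 2 → (331/6, -2)
  seg 5: down by d3 = 1/2 → (331/6, -5/2)
  seg 6: right by d7 = 27/10 → (868/15, -5/2)
  seg 7: right by d1 = 1/2 → (1751/30, -5/2)
  seg 8: right by d8 = 2 → (1811/30, -5/2)

d4 = 25/2
d5 = 55
d6 = 95/3
d7 = 27/10
d8 = 2
d9 = -1/4
endpoint = (1811/30, -5/2)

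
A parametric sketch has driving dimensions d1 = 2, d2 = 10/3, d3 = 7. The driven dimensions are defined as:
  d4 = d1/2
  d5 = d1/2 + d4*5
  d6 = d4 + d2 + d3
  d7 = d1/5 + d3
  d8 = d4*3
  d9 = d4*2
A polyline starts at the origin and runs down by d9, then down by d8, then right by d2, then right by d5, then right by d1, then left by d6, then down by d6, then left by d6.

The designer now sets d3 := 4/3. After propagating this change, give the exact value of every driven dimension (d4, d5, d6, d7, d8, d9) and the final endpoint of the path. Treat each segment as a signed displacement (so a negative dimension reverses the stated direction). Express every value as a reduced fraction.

d4 = 1
d5 = 6
d6 = 17/3
d7 = 26/15
d8 = 3
d9 = 2
endpoint = (0, -32/3)

Apply edit: d3 := 4/3
  d4 = d1/2 = 1
  d5 = d1/2 + d4*5 = 6
  d6 = d4 + d2 + d3 = 17/3
  d7 = d1/5 + d3 = 26/15
  d8 = d4*3 = 3
  d9 = d4*2 = 2
Walk from origin (0, 0):
  seg 1: down by d9 = 2 → (0, -2)
  seg 2: down by d8 = 3 → (0, -5)
  seg 3: right by d2 = 10/3 → (10/3, -5)
  seg 4: right by d5 = 6 → (28/3, -5)
  seg 5: right by d1 = 2 → (34/3, -5)
  seg 6: left by d6 = 17/3 → (17/3, -5)
  seg 7: down by d6 = 17/3 → (17/3, -32/3)
  seg 8: left by d6 = 17/3 → (0, -32/3)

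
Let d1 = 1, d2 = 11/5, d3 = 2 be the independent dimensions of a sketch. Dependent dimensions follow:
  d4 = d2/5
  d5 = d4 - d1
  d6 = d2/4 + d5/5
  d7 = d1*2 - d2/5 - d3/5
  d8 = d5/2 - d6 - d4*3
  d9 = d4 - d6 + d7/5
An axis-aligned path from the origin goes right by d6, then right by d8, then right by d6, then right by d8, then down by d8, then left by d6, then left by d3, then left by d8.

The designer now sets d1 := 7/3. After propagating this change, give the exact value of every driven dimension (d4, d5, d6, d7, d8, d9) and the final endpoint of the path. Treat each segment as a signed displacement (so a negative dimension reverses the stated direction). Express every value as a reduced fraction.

Apply edit: d1 := 7/3
  d4 = d2/5 = 11/25
  d5 = d4 - d1 = -142/75
  d6 = d2/4 + d5/5 = 257/1500
  d7 = d1*2 - d2/5 - d3/5 = 287/75
  d8 = d5/2 - d6 - d4*3 = -1219/500
  d9 = d4 - d6 + d7/5 = 517/500
Walk from origin (0, 0):
  seg 1: right by d6 = 257/1500 → (257/1500, 0)
  seg 2: right by d8 = -1219/500 → (-34/15, 0)
  seg 3: right by d6 = 257/1500 → (-3143/1500, 0)
  seg 4: right by d8 = -1219/500 → (-68/15, 0)
  seg 5: down by d8 = -1219/500 → (-68/15, 1219/500)
  seg 6: left by d6 = 257/1500 → (-7057/1500, 1219/500)
  seg 7: left by d3 = 2 → (-10057/1500, 1219/500)
  seg 8: left by d8 = -1219/500 → (-64/15, 1219/500)

d4 = 11/25
d5 = -142/75
d6 = 257/1500
d7 = 287/75
d8 = -1219/500
d9 = 517/500
endpoint = (-64/15, 1219/500)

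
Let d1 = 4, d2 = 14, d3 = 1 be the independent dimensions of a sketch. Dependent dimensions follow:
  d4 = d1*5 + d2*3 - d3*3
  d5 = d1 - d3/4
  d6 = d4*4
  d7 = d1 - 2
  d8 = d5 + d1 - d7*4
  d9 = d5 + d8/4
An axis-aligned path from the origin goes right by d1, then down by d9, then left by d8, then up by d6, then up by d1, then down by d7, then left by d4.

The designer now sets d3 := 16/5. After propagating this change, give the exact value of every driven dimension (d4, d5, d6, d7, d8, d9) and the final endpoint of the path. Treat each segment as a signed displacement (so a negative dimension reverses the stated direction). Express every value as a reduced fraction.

Apply edit: d3 := 16/5
  d4 = d1*5 + d2*3 - d3*3 = 262/5
  d5 = d1 - d3/4 = 16/5
  d6 = d4*4 = 1048/5
  d7 = d1 - 2 = 2
  d8 = d5 + d1 - d7*4 = -4/5
  d9 = d5 + d8/4 = 3
Walk from origin (0, 0):
  seg 1: right by d1 = 4 → (4, 0)
  seg 2: down by d9 = 3 → (4, -3)
  seg 3: left by d8 = -4/5 → (24/5, -3)
  seg 4: up by d6 = 1048/5 → (24/5, 1033/5)
  seg 5: up by d1 = 4 → (24/5, 1053/5)
  seg 6: down by d7 = 2 → (24/5, 1043/5)
  seg 7: left by d4 = 262/5 → (-238/5, 1043/5)

d4 = 262/5
d5 = 16/5
d6 = 1048/5
d7 = 2
d8 = -4/5
d9 = 3
endpoint = (-238/5, 1043/5)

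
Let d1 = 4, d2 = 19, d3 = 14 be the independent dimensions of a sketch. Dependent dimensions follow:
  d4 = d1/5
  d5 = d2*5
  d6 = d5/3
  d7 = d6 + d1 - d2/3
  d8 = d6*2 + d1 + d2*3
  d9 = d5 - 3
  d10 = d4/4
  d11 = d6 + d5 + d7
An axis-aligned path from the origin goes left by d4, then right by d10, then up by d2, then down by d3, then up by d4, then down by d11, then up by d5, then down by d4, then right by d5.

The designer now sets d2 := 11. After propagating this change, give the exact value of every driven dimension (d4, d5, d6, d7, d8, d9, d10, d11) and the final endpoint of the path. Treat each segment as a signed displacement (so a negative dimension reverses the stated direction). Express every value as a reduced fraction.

Apply edit: d2 := 11
  d4 = d1/5 = 4/5
  d5 = d2*5 = 55
  d6 = d5/3 = 55/3
  d7 = d6 + d1 - d2/3 = 56/3
  d8 = d6*2 + d1 + d2*3 = 221/3
  d9 = d5 - 3 = 52
  d10 = d4/4 = 1/5
  d11 = d6 + d5 + d7 = 92
Walk from origin (0, 0):
  seg 1: left by d4 = 4/5 → (-4/5, 0)
  seg 2: right by d10 = 1/5 → (-3/5, 0)
  seg 3: up by d2 = 11 → (-3/5, 11)
  seg 4: down by d3 = 14 → (-3/5, -3)
  seg 5: up by d4 = 4/5 → (-3/5, -11/5)
  seg 6: down by d11 = 92 → (-3/5, -471/5)
  seg 7: up by d5 = 55 → (-3/5, -196/5)
  seg 8: down by d4 = 4/5 → (-3/5, -40)
  seg 9: right by d5 = 55 → (272/5, -40)

d4 = 4/5
d5 = 55
d6 = 55/3
d7 = 56/3
d8 = 221/3
d9 = 52
d10 = 1/5
d11 = 92
endpoint = (272/5, -40)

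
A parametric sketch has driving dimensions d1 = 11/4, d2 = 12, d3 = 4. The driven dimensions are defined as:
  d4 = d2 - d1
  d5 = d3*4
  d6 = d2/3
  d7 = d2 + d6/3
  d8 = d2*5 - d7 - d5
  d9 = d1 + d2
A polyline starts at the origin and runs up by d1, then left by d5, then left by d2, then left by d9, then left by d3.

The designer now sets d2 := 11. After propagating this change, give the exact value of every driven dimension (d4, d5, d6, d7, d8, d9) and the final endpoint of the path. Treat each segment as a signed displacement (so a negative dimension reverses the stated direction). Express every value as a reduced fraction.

d4 = 33/4
d5 = 16
d6 = 11/3
d7 = 110/9
d8 = 241/9
d9 = 55/4
endpoint = (-179/4, 11/4)

Apply edit: d2 := 11
  d4 = d2 - d1 = 33/4
  d5 = d3*4 = 16
  d6 = d2/3 = 11/3
  d7 = d2 + d6/3 = 110/9
  d8 = d2*5 - d7 - d5 = 241/9
  d9 = d1 + d2 = 55/4
Walk from origin (0, 0):
  seg 1: up by d1 = 11/4 → (0, 11/4)
  seg 2: left by d5 = 16 → (-16, 11/4)
  seg 3: left by d2 = 11 → (-27, 11/4)
  seg 4: left by d9 = 55/4 → (-163/4, 11/4)
  seg 5: left by d3 = 4 → (-179/4, 11/4)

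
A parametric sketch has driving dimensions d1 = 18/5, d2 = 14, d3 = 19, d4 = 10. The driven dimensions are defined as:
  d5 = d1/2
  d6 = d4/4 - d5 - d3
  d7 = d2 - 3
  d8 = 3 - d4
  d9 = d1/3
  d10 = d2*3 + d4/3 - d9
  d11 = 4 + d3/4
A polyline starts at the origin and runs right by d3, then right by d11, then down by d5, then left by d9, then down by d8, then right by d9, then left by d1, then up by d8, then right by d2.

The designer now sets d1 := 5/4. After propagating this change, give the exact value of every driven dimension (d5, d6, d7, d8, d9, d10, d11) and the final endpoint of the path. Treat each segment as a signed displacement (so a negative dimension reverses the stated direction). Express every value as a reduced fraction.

d5 = 5/8
d6 = -137/8
d7 = 11
d8 = -7
d9 = 5/12
d10 = 539/12
d11 = 35/4
endpoint = (81/2, -5/8)

Apply edit: d1 := 5/4
  d5 = d1/2 = 5/8
  d6 = d4/4 - d5 - d3 = -137/8
  d7 = d2 - 3 = 11
  d8 = 3 - d4 = -7
  d9 = d1/3 = 5/12
  d10 = d2*3 + d4/3 - d9 = 539/12
  d11 = 4 + d3/4 = 35/4
Walk from origin (0, 0):
  seg 1: right by d3 = 19 → (19, 0)
  seg 2: right by d11 = 35/4 → (111/4, 0)
  seg 3: down by d5 = 5/8 → (111/4, -5/8)
  seg 4: left by d9 = 5/12 → (82/3, -5/8)
  seg 5: down by d8 = -7 → (82/3, 51/8)
  seg 6: right by d9 = 5/12 → (111/4, 51/8)
  seg 7: left by d1 = 5/4 → (53/2, 51/8)
  seg 8: up by d8 = -7 → (53/2, -5/8)
  seg 9: right by d2 = 14 → (81/2, -5/8)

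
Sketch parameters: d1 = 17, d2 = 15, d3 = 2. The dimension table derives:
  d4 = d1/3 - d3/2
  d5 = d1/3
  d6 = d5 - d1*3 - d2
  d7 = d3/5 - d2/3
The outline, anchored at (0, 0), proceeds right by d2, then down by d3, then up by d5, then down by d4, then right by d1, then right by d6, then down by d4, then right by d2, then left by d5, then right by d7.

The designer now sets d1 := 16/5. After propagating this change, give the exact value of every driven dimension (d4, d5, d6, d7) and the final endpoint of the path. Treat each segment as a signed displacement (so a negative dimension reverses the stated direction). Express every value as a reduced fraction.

Apply edit: d1 := 16/5
  d4 = d1/3 - d3/2 = 1/15
  d5 = d1/3 = 16/15
  d6 = d5 - d1*3 - d2 = -353/15
  d7 = d3/5 - d2/3 = -23/5
Walk from origin (0, 0):
  seg 1: right by d2 = 15 → (15, 0)
  seg 2: down by d3 = 2 → (15, -2)
  seg 3: up by d5 = 16/15 → (15, -14/15)
  seg 4: down by d4 = 1/15 → (15, -1)
  seg 5: right by d1 = 16/5 → (91/5, -1)
  seg 6: right by d6 = -353/15 → (-16/3, -1)
  seg 7: down by d4 = 1/15 → (-16/3, -16/15)
  seg 8: right by d2 = 15 → (29/3, -16/15)
  seg 9: left by d5 = 16/15 → (43/5, -16/15)
  seg 10: right by d7 = -23/5 → (4, -16/15)

d4 = 1/15
d5 = 16/15
d6 = -353/15
d7 = -23/5
endpoint = (4, -16/15)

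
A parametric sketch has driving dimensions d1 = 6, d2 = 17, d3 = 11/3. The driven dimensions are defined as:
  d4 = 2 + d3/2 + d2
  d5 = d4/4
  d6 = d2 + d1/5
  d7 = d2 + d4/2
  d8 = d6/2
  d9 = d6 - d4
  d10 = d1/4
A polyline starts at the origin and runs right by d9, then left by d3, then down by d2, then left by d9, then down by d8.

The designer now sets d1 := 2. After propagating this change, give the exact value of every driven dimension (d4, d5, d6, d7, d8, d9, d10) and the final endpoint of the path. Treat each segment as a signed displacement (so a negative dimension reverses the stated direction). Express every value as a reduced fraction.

d4 = 125/6
d5 = 125/24
d6 = 87/5
d7 = 329/12
d8 = 87/10
d9 = -103/30
d10 = 1/2
endpoint = (-11/3, -257/10)

Apply edit: d1 := 2
  d4 = 2 + d3/2 + d2 = 125/6
  d5 = d4/4 = 125/24
  d6 = d2 + d1/5 = 87/5
  d7 = d2 + d4/2 = 329/12
  d8 = d6/2 = 87/10
  d9 = d6 - d4 = -103/30
  d10 = d1/4 = 1/2
Walk from origin (0, 0):
  seg 1: right by d9 = -103/30 → (-103/30, 0)
  seg 2: left by d3 = 11/3 → (-71/10, 0)
  seg 3: down by d2 = 17 → (-71/10, -17)
  seg 4: left by d9 = -103/30 → (-11/3, -17)
  seg 5: down by d8 = 87/10 → (-11/3, -257/10)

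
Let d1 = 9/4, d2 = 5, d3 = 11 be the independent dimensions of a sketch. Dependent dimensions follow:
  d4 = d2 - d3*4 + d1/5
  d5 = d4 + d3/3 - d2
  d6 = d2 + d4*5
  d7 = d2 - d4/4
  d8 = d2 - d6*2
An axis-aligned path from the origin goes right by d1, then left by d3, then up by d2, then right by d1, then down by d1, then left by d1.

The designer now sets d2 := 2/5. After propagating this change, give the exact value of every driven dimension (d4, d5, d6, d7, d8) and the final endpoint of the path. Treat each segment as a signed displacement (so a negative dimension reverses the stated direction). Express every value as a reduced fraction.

d4 = -863/20
d5 = -2393/60
d6 = -4307/20
d7 = 179/16
d8 = 4311/10
endpoint = (-35/4, -37/20)

Apply edit: d2 := 2/5
  d4 = d2 - d3*4 + d1/5 = -863/20
  d5 = d4 + d3/3 - d2 = -2393/60
  d6 = d2 + d4*5 = -4307/20
  d7 = d2 - d4/4 = 179/16
  d8 = d2 - d6*2 = 4311/10
Walk from origin (0, 0):
  seg 1: right by d1 = 9/4 → (9/4, 0)
  seg 2: left by d3 = 11 → (-35/4, 0)
  seg 3: up by d2 = 2/5 → (-35/4, 2/5)
  seg 4: right by d1 = 9/4 → (-13/2, 2/5)
  seg 5: down by d1 = 9/4 → (-13/2, -37/20)
  seg 6: left by d1 = 9/4 → (-35/4, -37/20)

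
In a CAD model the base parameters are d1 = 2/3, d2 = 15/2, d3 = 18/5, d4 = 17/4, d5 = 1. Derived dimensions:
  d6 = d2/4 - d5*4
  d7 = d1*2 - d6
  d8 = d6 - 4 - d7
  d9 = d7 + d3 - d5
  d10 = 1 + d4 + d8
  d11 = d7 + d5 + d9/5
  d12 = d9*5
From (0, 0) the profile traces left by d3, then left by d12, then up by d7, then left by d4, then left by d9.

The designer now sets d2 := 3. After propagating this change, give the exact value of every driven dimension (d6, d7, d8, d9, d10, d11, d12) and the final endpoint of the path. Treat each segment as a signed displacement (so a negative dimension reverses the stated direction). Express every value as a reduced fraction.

Apply edit: d2 := 3
  d6 = d2/4 - d5*4 = -13/4
  d7 = d1*2 - d6 = 55/12
  d8 = d6 - 4 - d7 = -71/6
  d9 = d7 + d3 - d5 = 431/60
  d10 = 1 + d4 + d8 = -79/12
  d11 = d7 + d5 + d9/5 = 351/50
  d12 = d9*5 = 431/12
Walk from origin (0, 0):
  seg 1: left by d3 = 18/5 → (-18/5, 0)
  seg 2: left by d12 = 431/12 → (-2371/60, 0)
  seg 3: up by d7 = 55/12 → (-2371/60, 55/12)
  seg 4: left by d4 = 17/4 → (-1313/30, 55/12)
  seg 5: left by d9 = 431/60 → (-1019/20, 55/12)

d6 = -13/4
d7 = 55/12
d8 = -71/6
d9 = 431/60
d10 = -79/12
d11 = 351/50
d12 = 431/12
endpoint = (-1019/20, 55/12)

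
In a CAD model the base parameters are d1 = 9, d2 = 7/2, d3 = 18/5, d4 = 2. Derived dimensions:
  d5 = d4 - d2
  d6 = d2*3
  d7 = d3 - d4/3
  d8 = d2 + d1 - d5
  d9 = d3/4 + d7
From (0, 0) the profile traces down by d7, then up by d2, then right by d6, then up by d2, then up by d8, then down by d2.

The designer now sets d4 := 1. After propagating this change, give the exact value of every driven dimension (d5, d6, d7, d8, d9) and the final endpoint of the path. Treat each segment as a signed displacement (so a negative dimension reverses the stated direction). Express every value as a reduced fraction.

d5 = -5/2
d6 = 21/2
d7 = 49/15
d8 = 15
d9 = 25/6
endpoint = (21/2, 457/30)

Apply edit: d4 := 1
  d5 = d4 - d2 = -5/2
  d6 = d2*3 = 21/2
  d7 = d3 - d4/3 = 49/15
  d8 = d2 + d1 - d5 = 15
  d9 = d3/4 + d7 = 25/6
Walk from origin (0, 0):
  seg 1: down by d7 = 49/15 → (0, -49/15)
  seg 2: up by d2 = 7/2 → (0, 7/30)
  seg 3: right by d6 = 21/2 → (21/2, 7/30)
  seg 4: up by d2 = 7/2 → (21/2, 56/15)
  seg 5: up by d8 = 15 → (21/2, 281/15)
  seg 6: down by d2 = 7/2 → (21/2, 457/30)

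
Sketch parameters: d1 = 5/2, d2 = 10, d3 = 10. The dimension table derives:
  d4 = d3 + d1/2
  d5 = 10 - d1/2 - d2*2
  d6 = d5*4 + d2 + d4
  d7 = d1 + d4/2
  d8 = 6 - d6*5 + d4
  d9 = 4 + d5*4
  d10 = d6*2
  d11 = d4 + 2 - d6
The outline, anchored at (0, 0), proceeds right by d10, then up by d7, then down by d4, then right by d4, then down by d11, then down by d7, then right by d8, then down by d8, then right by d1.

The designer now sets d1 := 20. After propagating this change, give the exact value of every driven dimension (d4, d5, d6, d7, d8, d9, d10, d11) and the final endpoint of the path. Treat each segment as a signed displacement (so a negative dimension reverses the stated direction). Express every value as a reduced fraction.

Apply edit: d1 := 20
  d4 = d3 + d1/2 = 20
  d5 = 10 - d1/2 - d2*2 = -20
  d6 = d5*4 + d2 + d4 = -50
  d7 = d1 + d4/2 = 30
  d8 = 6 - d6*5 + d4 = 276
  d9 = 4 + d5*4 = -76
  d10 = d6*2 = -100
  d11 = d4 + 2 - d6 = 72
Walk from origin (0, 0):
  seg 1: right by d10 = -100 → (-100, 0)
  seg 2: up by d7 = 30 → (-100, 30)
  seg 3: down by d4 = 20 → (-100, 10)
  seg 4: right by d4 = 20 → (-80, 10)
  seg 5: down by d11 = 72 → (-80, -62)
  seg 6: down by d7 = 30 → (-80, -92)
  seg 7: right by d8 = 276 → (196, -92)
  seg 8: down by d8 = 276 → (196, -368)
  seg 9: right by d1 = 20 → (216, -368)

d4 = 20
d5 = -20
d6 = -50
d7 = 30
d8 = 276
d9 = -76
d10 = -100
d11 = 72
endpoint = (216, -368)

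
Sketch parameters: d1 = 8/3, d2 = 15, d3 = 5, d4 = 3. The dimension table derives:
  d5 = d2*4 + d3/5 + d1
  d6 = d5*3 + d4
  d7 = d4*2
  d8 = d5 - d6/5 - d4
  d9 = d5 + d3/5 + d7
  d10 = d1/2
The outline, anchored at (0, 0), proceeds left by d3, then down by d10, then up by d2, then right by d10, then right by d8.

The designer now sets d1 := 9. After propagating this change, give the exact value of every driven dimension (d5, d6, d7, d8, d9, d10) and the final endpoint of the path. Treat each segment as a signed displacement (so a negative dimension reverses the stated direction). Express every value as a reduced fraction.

Apply edit: d1 := 9
  d5 = d2*4 + d3/5 + d1 = 70
  d6 = d5*3 + d4 = 213
  d7 = d4*2 = 6
  d8 = d5 - d6/5 - d4 = 122/5
  d9 = d5 + d3/5 + d7 = 77
  d10 = d1/2 = 9/2
Walk from origin (0, 0):
  seg 1: left by d3 = 5 → (-5, 0)
  seg 2: down by d10 = 9/2 → (-5, -9/2)
  seg 3: up by d2 = 15 → (-5, 21/2)
  seg 4: right by d10 = 9/2 → (-1/2, 21/2)
  seg 5: right by d8 = 122/5 → (239/10, 21/2)

d5 = 70
d6 = 213
d7 = 6
d8 = 122/5
d9 = 77
d10 = 9/2
endpoint = (239/10, 21/2)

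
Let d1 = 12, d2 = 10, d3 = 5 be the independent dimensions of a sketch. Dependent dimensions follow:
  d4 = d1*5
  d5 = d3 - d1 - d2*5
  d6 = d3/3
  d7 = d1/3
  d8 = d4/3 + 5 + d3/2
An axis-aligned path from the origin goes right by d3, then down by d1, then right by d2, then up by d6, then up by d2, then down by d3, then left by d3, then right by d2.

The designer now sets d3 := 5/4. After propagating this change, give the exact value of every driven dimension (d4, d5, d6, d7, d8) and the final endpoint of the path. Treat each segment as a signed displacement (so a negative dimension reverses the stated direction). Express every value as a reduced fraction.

d4 = 60
d5 = -243/4
d6 = 5/12
d7 = 4
d8 = 205/8
endpoint = (20, -17/6)

Apply edit: d3 := 5/4
  d4 = d1*5 = 60
  d5 = d3 - d1 - d2*5 = -243/4
  d6 = d3/3 = 5/12
  d7 = d1/3 = 4
  d8 = d4/3 + 5 + d3/2 = 205/8
Walk from origin (0, 0):
  seg 1: right by d3 = 5/4 → (5/4, 0)
  seg 2: down by d1 = 12 → (5/4, -12)
  seg 3: right by d2 = 10 → (45/4, -12)
  seg 4: up by d6 = 5/12 → (45/4, -139/12)
  seg 5: up by d2 = 10 → (45/4, -19/12)
  seg 6: down by d3 = 5/4 → (45/4, -17/6)
  seg 7: left by d3 = 5/4 → (10, -17/6)
  seg 8: right by d2 = 10 → (20, -17/6)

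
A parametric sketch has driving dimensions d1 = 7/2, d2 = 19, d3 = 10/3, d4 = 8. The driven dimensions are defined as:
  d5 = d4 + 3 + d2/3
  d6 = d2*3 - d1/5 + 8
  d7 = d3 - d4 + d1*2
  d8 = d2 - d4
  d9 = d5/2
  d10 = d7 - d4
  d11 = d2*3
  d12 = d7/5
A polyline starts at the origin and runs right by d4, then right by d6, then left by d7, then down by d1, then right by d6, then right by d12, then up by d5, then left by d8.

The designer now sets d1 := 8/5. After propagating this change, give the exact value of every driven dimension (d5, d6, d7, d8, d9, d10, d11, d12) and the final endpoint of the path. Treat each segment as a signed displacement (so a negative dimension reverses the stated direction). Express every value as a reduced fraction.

Apply edit: d1 := 8/5
  d5 = d4 + 3 + d2/3 = 52/3
  d6 = d2*3 - d1/5 + 8 = 1617/25
  d7 = d3 - d4 + d1*2 = -22/15
  d8 = d2 - d4 = 11
  d9 = d5/2 = 26/3
  d10 = d7 - d4 = -142/15
  d11 = d2*3 = 57
  d12 = d7/5 = -22/75
Walk from origin (0, 0):
  seg 1: right by d4 = 8 → (8, 0)
  seg 2: right by d6 = 1617/25 → (1817/25, 0)
  seg 3: left by d7 = -22/15 → (5561/75, 0)
  seg 4: down by d1 = 8/5 → (5561/75, -8/5)
  seg 5: right by d6 = 1617/25 → (10412/75, -8/5)
  seg 6: right by d12 = -22/75 → (2078/15, -8/5)
  seg 7: up by d5 = 52/3 → (2078/15, 236/15)
  seg 8: left by d8 = 11 → (1913/15, 236/15)

d5 = 52/3
d6 = 1617/25
d7 = -22/15
d8 = 11
d9 = 26/3
d10 = -142/15
d11 = 57
d12 = -22/75
endpoint = (1913/15, 236/15)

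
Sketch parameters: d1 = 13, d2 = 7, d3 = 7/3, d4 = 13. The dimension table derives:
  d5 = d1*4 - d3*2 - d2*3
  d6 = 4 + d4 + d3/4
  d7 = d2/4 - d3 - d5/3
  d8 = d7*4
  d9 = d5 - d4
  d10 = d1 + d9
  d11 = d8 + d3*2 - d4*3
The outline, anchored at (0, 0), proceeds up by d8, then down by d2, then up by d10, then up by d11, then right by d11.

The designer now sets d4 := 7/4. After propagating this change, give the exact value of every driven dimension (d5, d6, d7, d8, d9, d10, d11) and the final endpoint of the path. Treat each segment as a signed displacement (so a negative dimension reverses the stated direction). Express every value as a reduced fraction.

d5 = 79/3
d6 = 19/3
d7 = -337/36
d8 = -337/9
d9 = 295/12
d10 = 451/12
d11 = -1369/36
endpoint = (-1369/36, -404/9)

Apply edit: d4 := 7/4
  d5 = d1*4 - d3*2 - d2*3 = 79/3
  d6 = 4 + d4 + d3/4 = 19/3
  d7 = d2/4 - d3 - d5/3 = -337/36
  d8 = d7*4 = -337/9
  d9 = d5 - d4 = 295/12
  d10 = d1 + d9 = 451/12
  d11 = d8 + d3*2 - d4*3 = -1369/36
Walk from origin (0, 0):
  seg 1: up by d8 = -337/9 → (0, -337/9)
  seg 2: down by d2 = 7 → (0, -400/9)
  seg 3: up by d10 = 451/12 → (0, -247/36)
  seg 4: up by d11 = -1369/36 → (0, -404/9)
  seg 5: right by d11 = -1369/36 → (-1369/36, -404/9)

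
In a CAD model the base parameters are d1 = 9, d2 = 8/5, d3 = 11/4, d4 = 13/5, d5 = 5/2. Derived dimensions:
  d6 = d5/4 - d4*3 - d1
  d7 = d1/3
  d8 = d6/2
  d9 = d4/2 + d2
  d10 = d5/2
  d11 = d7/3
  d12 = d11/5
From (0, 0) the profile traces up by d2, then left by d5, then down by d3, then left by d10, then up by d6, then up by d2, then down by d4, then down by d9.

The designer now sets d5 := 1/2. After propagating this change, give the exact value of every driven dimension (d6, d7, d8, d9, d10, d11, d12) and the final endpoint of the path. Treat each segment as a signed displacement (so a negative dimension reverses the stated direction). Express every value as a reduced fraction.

Apply edit: d5 := 1/2
  d6 = d5/4 - d4*3 - d1 = -667/40
  d7 = d1/3 = 3
  d8 = d6/2 = -667/80
  d9 = d4/2 + d2 = 29/10
  d10 = d5/2 = 1/4
  d11 = d7/3 = 1
  d12 = d11/5 = 1/5
Walk from origin (0, 0):
  seg 1: up by d2 = 8/5 → (0, 8/5)
  seg 2: left by d5 = 1/2 → (-1/2, 8/5)
  seg 3: down by d3 = 11/4 → (-1/2, -23/20)
  seg 4: left by d10 = 1/4 → (-3/4, -23/20)
  seg 5: up by d6 = -667/40 → (-3/4, -713/40)
  seg 6: up by d2 = 8/5 → (-3/4, -649/40)
  seg 7: down by d4 = 13/5 → (-3/4, -753/40)
  seg 8: down by d9 = 29/10 → (-3/4, -869/40)

d6 = -667/40
d7 = 3
d8 = -667/80
d9 = 29/10
d10 = 1/4
d11 = 1
d12 = 1/5
endpoint = (-3/4, -869/40)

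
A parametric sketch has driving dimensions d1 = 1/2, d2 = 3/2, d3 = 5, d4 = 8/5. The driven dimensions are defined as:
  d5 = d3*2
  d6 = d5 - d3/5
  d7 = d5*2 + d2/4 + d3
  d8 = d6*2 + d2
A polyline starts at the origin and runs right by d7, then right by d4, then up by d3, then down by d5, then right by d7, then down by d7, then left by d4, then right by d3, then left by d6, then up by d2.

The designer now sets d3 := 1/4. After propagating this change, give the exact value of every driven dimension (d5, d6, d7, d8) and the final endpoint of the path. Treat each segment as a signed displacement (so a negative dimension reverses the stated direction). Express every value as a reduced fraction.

Apply edit: d3 := 1/4
  d5 = d3*2 = 1/2
  d6 = d5 - d3/5 = 9/20
  d7 = d5*2 + d2/4 + d3 = 13/8
  d8 = d6*2 + d2 = 12/5
Walk from origin (0, 0):
  seg 1: right by d7 = 13/8 → (13/8, 0)
  seg 2: right by d4 = 8/5 → (129/40, 0)
  seg 3: up by d3 = 1/4 → (129/40, 1/4)
  seg 4: down by d5 = 1/2 → (129/40, -1/4)
  seg 5: right by d7 = 13/8 → (97/20, -1/4)
  seg 6: down by d7 = 13/8 → (97/20, -15/8)
  seg 7: left by d4 = 8/5 → (13/4, -15/8)
  seg 8: right by d3 = 1/4 → (7/2, -15/8)
  seg 9: left by d6 = 9/20 → (61/20, -15/8)
  seg 10: up by d2 = 3/2 → (61/20, -3/8)

d5 = 1/2
d6 = 9/20
d7 = 13/8
d8 = 12/5
endpoint = (61/20, -3/8)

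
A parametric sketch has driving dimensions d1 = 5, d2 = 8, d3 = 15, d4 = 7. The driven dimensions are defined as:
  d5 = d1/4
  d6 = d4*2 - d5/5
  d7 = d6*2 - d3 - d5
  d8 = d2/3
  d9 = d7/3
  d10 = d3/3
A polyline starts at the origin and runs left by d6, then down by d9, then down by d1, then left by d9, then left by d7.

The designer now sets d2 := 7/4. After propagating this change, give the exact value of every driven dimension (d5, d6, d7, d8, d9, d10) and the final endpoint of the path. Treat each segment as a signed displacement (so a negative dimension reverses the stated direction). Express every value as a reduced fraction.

Apply edit: d2 := 7/4
  d5 = d1/4 = 5/4
  d6 = d4*2 - d5/5 = 55/4
  d7 = d6*2 - d3 - d5 = 45/4
  d8 = d2/3 = 7/12
  d9 = d7/3 = 15/4
  d10 = d3/3 = 5
Walk from origin (0, 0):
  seg 1: left by d6 = 55/4 → (-55/4, 0)
  seg 2: down by d9 = 15/4 → (-55/4, -15/4)
  seg 3: down by d1 = 5 → (-55/4, -35/4)
  seg 4: left by d9 = 15/4 → (-35/2, -35/4)
  seg 5: left by d7 = 45/4 → (-115/4, -35/4)

d5 = 5/4
d6 = 55/4
d7 = 45/4
d8 = 7/12
d9 = 15/4
d10 = 5
endpoint = (-115/4, -35/4)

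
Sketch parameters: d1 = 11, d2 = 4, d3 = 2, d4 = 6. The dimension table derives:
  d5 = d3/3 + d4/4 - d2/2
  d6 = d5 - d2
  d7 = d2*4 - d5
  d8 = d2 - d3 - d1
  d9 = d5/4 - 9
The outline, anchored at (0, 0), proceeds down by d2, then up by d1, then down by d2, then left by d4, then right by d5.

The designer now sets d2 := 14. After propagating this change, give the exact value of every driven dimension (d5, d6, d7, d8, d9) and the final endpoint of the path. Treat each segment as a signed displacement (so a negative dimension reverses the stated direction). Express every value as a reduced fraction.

Apply edit: d2 := 14
  d5 = d3/3 + d4/4 - d2/2 = -29/6
  d6 = d5 - d2 = -113/6
  d7 = d2*4 - d5 = 365/6
  d8 = d2 - d3 - d1 = 1
  d9 = d5/4 - 9 = -245/24
Walk from origin (0, 0):
  seg 1: down by d2 = 14 → (0, -14)
  seg 2: up by d1 = 11 → (0, -3)
  seg 3: down by d2 = 14 → (0, -17)
  seg 4: left by d4 = 6 → (-6, -17)
  seg 5: right by d5 = -29/6 → (-65/6, -17)

d5 = -29/6
d6 = -113/6
d7 = 365/6
d8 = 1
d9 = -245/24
endpoint = (-65/6, -17)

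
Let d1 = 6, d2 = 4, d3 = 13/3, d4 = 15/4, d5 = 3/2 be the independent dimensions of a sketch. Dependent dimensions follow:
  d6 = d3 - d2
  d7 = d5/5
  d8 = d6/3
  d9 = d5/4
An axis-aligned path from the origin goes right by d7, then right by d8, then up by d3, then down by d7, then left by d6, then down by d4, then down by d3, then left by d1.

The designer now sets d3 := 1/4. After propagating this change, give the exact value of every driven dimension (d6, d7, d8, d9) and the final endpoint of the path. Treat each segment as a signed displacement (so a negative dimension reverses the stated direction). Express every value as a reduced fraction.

Apply edit: d3 := 1/4
  d6 = d3 - d2 = -15/4
  d7 = d5/5 = 3/10
  d8 = d6/3 = -5/4
  d9 = d5/4 = 3/8
Walk from origin (0, 0):
  seg 1: right by d7 = 3/10 → (3/10, 0)
  seg 2: right by d8 = -5/4 → (-19/20, 0)
  seg 3: up by d3 = 1/4 → (-19/20, 1/4)
  seg 4: down by d7 = 3/10 → (-19/20, -1/20)
  seg 5: left by d6 = -15/4 → (14/5, -1/20)
  seg 6: down by d4 = 15/4 → (14/5, -19/5)
  seg 7: down by d3 = 1/4 → (14/5, -81/20)
  seg 8: left by d1 = 6 → (-16/5, -81/20)

d6 = -15/4
d7 = 3/10
d8 = -5/4
d9 = 3/8
endpoint = (-16/5, -81/20)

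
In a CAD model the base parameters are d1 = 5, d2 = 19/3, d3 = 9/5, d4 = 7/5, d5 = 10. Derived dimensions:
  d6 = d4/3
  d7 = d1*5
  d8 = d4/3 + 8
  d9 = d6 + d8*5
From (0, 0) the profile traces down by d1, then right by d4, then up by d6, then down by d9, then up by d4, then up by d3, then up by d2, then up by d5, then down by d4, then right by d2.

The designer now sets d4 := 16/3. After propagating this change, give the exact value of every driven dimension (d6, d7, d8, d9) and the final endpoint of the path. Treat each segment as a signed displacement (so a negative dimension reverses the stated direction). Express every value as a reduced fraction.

d6 = 16/9
d7 = 25
d8 = 88/9
d9 = 152/3
endpoint = (35/3, -1609/45)

Apply edit: d4 := 16/3
  d6 = d4/3 = 16/9
  d7 = d1*5 = 25
  d8 = d4/3 + 8 = 88/9
  d9 = d6 + d8*5 = 152/3
Walk from origin (0, 0):
  seg 1: down by d1 = 5 → (0, -5)
  seg 2: right by d4 = 16/3 → (16/3, -5)
  seg 3: up by d6 = 16/9 → (16/3, -29/9)
  seg 4: down by d9 = 152/3 → (16/3, -485/9)
  seg 5: up by d4 = 16/3 → (16/3, -437/9)
  seg 6: up by d3 = 9/5 → (16/3, -2104/45)
  seg 7: up by d2 = 19/3 → (16/3, -1819/45)
  seg 8: up by d5 = 10 → (16/3, -1369/45)
  seg 9: down by d4 = 16/3 → (16/3, -1609/45)
  seg 10: right by d2 = 19/3 → (35/3, -1609/45)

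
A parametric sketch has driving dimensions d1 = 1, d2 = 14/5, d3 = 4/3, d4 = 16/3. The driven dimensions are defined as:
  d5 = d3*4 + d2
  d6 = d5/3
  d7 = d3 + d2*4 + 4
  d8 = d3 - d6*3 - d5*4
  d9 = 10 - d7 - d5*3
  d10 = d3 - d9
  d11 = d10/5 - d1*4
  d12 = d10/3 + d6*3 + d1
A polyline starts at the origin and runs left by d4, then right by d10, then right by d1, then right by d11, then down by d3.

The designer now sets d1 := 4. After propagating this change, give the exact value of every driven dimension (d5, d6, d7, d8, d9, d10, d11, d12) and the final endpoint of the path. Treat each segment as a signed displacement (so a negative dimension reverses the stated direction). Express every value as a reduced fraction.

Apply edit: d1 := 4
  d5 = d3*4 + d2 = 122/15
  d6 = d5/3 = 122/45
  d7 = d3 + d2*4 + 4 = 248/15
  d8 = d3 - d6*3 - d5*4 = -118/3
  d9 = 10 - d7 - d5*3 = -464/15
  d10 = d3 - d9 = 484/15
  d11 = d10/5 - d1*4 = -716/75
  d12 = d10/3 + d6*3 + d1 = 206/9
Walk from origin (0, 0):
  seg 1: left by d4 = 16/3 → (-16/3, 0)
  seg 2: right by d10 = 484/15 → (404/15, 0)
  seg 3: right by d1 = 4 → (464/15, 0)
  seg 4: right by d11 = -716/75 → (1604/75, 0)
  seg 5: down by d3 = 4/3 → (1604/75, -4/3)

d5 = 122/15
d6 = 122/45
d7 = 248/15
d8 = -118/3
d9 = -464/15
d10 = 484/15
d11 = -716/75
d12 = 206/9
endpoint = (1604/75, -4/3)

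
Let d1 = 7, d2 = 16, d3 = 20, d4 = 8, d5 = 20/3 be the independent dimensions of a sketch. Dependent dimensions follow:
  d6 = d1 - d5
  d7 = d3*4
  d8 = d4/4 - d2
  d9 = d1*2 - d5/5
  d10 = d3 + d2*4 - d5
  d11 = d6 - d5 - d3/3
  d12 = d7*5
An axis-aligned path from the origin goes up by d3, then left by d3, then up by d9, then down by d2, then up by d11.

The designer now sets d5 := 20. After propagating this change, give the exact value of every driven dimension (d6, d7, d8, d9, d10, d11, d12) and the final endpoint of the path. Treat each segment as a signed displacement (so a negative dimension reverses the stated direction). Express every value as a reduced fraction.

Apply edit: d5 := 20
  d6 = d1 - d5 = -13
  d7 = d3*4 = 80
  d8 = d4/4 - d2 = -14
  d9 = d1*2 - d5/5 = 10
  d10 = d3 + d2*4 - d5 = 64
  d11 = d6 - d5 - d3/3 = -119/3
  d12 = d7*5 = 400
Walk from origin (0, 0):
  seg 1: up by d3 = 20 → (0, 20)
  seg 2: left by d3 = 20 → (-20, 20)
  seg 3: up by d9 = 10 → (-20, 30)
  seg 4: down by d2 = 16 → (-20, 14)
  seg 5: up by d11 = -119/3 → (-20, -77/3)

d6 = -13
d7 = 80
d8 = -14
d9 = 10
d10 = 64
d11 = -119/3
d12 = 400
endpoint = (-20, -77/3)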